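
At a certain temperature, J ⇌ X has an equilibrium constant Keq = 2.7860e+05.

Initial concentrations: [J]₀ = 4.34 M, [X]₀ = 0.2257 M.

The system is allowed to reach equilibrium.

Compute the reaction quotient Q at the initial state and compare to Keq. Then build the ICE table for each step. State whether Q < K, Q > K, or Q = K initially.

Q₀ = 0.052; Q < K (proceeds forward)

Q₀ = 0.052 vs Keq = 2.7860e+05 ⇒ Q<K, forward
Step 1:
                   J          X
  init          4.34     0.2257
  Δ            -4.34       4.34
  eq      1.6388e-05      4.566
  solve Keq expr → x = 4.34; check Q = 2.7860e+05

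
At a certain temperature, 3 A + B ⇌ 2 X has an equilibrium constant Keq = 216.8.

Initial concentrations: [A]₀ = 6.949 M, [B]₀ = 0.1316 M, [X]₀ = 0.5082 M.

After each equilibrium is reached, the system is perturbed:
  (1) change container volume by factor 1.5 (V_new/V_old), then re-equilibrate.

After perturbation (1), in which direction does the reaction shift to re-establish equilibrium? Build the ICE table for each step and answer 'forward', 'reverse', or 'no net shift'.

Direction: reverse

Q₀ = 0.005849 vs Keq = 216.8 ⇒ Q<K, forward
Step 1:
                    A           B           X
  I             6.949      0.1316      0.5082
  C           -0.3948     -0.1316      0.2632
  E             6.554  9.7479e-06      0.7714
  solve Keq expr → x = 0.1316; check Q = 216.8
Then change container volume by factor 1.5 (V_new/V_old).
Step 2:
                    A           B           X
  I             4.369  6.4986e-06      0.5143
  C        2.4366e-05  8.1221e-06 -1.6244e-05
  E              4.37  1.4621e-05      0.5142
  solve Keq expr → x = -8.1221e-06; check Q = 216.8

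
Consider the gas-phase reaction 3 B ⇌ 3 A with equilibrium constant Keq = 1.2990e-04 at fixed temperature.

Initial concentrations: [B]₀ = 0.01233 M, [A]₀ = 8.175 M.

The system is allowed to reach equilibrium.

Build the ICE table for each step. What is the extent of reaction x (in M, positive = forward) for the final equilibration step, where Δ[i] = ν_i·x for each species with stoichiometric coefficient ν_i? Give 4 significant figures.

x = -2.593 M

Q₀ = 2.9146e+08 vs Keq = 1.2990e-04 ⇒ Q>K, reverse
Step 1:
                  B         A
  Initial   0.01233     8.175
  Change       7.78     -7.78
  Equil       7.793    0.3947
  solve Keq expr → x = -2.593; check Q = 1.2990e-04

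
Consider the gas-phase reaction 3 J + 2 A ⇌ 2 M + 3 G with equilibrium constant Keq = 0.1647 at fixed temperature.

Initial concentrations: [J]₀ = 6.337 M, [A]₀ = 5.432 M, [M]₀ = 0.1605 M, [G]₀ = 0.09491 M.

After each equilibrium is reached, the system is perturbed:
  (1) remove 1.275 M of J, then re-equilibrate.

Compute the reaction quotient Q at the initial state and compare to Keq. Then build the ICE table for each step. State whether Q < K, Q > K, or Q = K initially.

Q₀ = 2.9330e-09; Q < K (proceeds forward)

Q₀ = 2.9330e-09 vs Keq = 0.1647 ⇒ Q<K, forward
Step 1:
                    J           A           M           G
  init          6.337       5.432      0.1605     0.09491
  Δ            -2.775       -1.85        1.85       2.775
  eq            3.562       3.582        2.01        2.87
  solve Keq expr → x = 0.925; check Q = 0.1647
Then remove 1.275 M of J.
Step 2:
                    J           A           M           G
  init          2.287       3.582        2.01        2.87
  Δ            0.3904      0.2603     -0.2603     -0.3904
  eq            2.678       3.842        1.75       2.479
  solve Keq expr → x = -0.1301; check Q = 0.1647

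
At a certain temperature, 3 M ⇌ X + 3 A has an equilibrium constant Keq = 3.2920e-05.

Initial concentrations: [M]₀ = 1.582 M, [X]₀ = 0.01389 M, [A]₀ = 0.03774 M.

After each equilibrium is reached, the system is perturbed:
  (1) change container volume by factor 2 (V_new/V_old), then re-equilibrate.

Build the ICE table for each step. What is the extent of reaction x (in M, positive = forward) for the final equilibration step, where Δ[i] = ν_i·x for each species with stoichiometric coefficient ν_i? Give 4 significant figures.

Q₀ = 1.8858e-07 vs Keq = 3.2920e-05 ⇒ Q<K, forward
Step 1:
                   M          X          A
  init         1.582    0.01389    0.03774
  Δ         -0.09549    0.03183    0.09549
  eq           1.487    0.04572     0.1332
  solve Keq expr → x = 0.03183; check Q = 3.2920e-05
Then change container volume by factor 2 (V_new/V_old).
Step 2:
                   M          X          A
  init        0.7433    0.02286    0.06662
  Δ         -0.01175   0.003916    0.01175
  eq          0.7315    0.02678    0.07836
  solve Keq expr → x = 0.003916; check Q = 3.2920e-05

x = 0.003916 M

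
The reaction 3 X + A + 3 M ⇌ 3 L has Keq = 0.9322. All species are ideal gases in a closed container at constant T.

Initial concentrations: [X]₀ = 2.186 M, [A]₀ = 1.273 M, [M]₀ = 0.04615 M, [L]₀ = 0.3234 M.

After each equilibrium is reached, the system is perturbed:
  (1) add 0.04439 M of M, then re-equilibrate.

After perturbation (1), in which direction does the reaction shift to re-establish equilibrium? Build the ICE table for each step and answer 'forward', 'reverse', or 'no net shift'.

Q₀ = 25.88 vs Keq = 0.9322 ⇒ Q>K, reverse
Step 1:
                    X           A           M           L
  Initial       2.186       1.273     0.04615      0.3234
  Change      0.06274     0.02091     0.06274    -0.06274
  Equil         2.249       1.294      0.1089      0.2607
  solve Keq expr → x = -0.02091; check Q = 0.9322
Then add 0.04439 M of M.
Step 2:
                    X           A           M           L
  Initial       2.249       1.294      0.1533      0.2607
  Change     -0.02993   -0.009977    -0.02993     0.02993
  Equil         2.219       1.284      0.1234      0.2906
  solve Keq expr → x = 0.009977; check Q = 0.9322

Direction: forward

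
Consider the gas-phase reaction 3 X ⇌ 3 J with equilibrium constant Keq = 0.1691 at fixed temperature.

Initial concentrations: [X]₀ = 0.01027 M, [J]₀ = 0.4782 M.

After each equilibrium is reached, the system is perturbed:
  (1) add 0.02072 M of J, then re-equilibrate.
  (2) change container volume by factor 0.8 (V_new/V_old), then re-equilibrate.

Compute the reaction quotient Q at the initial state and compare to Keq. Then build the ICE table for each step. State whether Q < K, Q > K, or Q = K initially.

Q₀ = 1.0095e+05 vs Keq = 0.1691 ⇒ Q>K, reverse
Step 1:
                   X          J
  init       0.01027     0.4782
  Δ           0.3043    -0.3043
  eq          0.3145     0.1739
  solve Keq expr → x = -0.1014; check Q = 0.1691
Then add 0.02072 M of J.
Step 2:
                   X          J
  init        0.3145     0.1947
  Δ          0.01334   -0.01334
  eq          0.3279     0.1813
  solve Keq expr → x = -0.004447; check Q = 0.1691
Then change container volume by factor 0.8 (V_new/V_old).
Step 3:
                   X          J
  init        0.4098     0.2266
  Δ                0          0
  eq          0.4098     0.2266
  solve Keq expr → x = 0; check Q = 0.1691

Q₀ = 1.0095e+05; Q > K (proceeds reverse)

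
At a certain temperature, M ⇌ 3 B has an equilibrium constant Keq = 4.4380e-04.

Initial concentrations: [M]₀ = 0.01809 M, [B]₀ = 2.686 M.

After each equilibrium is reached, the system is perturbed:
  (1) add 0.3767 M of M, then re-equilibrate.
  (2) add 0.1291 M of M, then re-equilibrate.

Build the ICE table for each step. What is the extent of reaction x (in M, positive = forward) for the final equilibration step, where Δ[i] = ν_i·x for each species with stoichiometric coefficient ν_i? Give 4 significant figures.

x = 9.0027e-04 M

Q₀ = 1071 vs Keq = 4.4380e-04 ⇒ Q>K, reverse
Step 1:
                    M           B
  init        0.01809       2.686
  Δ            0.8709      -2.613
  eq            0.889     0.07334
  solve Keq expr → x = -0.8709; check Q = 4.4380e-04
Then add 0.3767 M of M.
Step 2:
                    M           B
  init          1.266     0.07334
  Δ         -0.003033      0.0091
  eq            1.263     0.08244
  solve Keq expr → x = 0.003033; check Q = 4.4380e-04
Then add 0.1291 M of M.
Step 3:
                    M           B
  init          1.392     0.08244
  Δ       -9.0027e-04    0.002701
  eq            1.391     0.08514
  solve Keq expr → x = 9.0027e-04; check Q = 4.4380e-04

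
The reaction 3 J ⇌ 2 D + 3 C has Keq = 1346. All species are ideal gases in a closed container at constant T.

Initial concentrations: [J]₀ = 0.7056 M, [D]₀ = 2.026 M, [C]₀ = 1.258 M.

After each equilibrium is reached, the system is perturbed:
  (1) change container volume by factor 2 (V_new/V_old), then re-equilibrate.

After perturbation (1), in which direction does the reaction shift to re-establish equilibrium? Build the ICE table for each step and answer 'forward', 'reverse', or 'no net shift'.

Direction: forward

Q₀ = 23.26 vs Keq = 1346 ⇒ Q<K, forward
Step 1:
                    J           D           C
  I            0.7056       2.026       1.258
  C           -0.4368      0.2912      0.4368
  E            0.2688       2.317       1.695
  solve Keq expr → x = 0.1456; check Q = 1346
Then change container volume by factor 2 (V_new/V_old).
Step 2:
                    J           D           C
  I            0.1344       1.159      0.8474
  C          -0.04386     0.02924     0.04386
  E           0.09054       1.188      0.8913
  solve Keq expr → x = 0.01462; check Q = 1346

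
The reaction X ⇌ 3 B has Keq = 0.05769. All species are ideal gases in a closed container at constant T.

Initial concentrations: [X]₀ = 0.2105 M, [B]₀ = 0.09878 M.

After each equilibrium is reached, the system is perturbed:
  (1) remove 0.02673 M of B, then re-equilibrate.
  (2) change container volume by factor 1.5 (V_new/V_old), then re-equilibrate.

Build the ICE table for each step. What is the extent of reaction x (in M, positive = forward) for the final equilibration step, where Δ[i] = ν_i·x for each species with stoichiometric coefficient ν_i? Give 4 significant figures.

Q₀ = 0.004579 vs Keq = 0.05769 ⇒ Q<K, forward
Step 1:
                   X          B
  init        0.2105    0.09878
  Δ         -0.03868      0.116
  eq          0.1718     0.2148
  solve Keq expr → x = 0.03868; check Q = 0.05769
Then remove 0.02673 M of B.
Step 2:
                   X          B
  init        0.1718     0.1881
  Δ        -0.007808    0.02343
  eq           0.164     0.2115
  solve Keq expr → x = 0.007808; check Q = 0.05769
Then change container volume by factor 1.5 (V_new/V_old).
Step 3:
                   X          B
  init        0.1093      0.141
  Δ         -0.01221    0.03662
  eq         0.09714     0.1776
  solve Keq expr → x = 0.01221; check Q = 0.05769

x = 0.01221 M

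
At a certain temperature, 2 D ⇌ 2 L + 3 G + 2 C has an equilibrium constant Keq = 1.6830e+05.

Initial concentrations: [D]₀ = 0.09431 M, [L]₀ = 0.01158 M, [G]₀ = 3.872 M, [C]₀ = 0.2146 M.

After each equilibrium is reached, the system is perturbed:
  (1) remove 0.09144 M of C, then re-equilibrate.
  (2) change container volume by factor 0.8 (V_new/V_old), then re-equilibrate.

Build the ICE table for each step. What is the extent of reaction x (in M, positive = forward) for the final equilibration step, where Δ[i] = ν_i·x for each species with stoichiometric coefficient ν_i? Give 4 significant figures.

Q₀ = 0.04031 vs Keq = 1.6830e+05 ⇒ Q<K, forward
Step 1:
                   D          L          G          C
  init       0.09431    0.01158      3.872     0.2146
  Δ         -0.09367    0.09367     0.1405    0.09367
  eq      6.3571e-04     0.1053      4.013     0.3083
  solve Keq expr → x = 0.04684; check Q = 1.6830e+05
Then remove 0.09144 M of C.
Step 2:
                   D          L          G          C
  init    6.3571e-04     0.1053      4.013     0.2168
  Δ       -1.8733e-04 1.8733e-04 2.8100e-04 1.8733e-04
  eq      4.4838e-04     0.1054      4.013      0.217
  solve Keq expr → x = 9.3667e-05; check Q = 1.6830e+05
Then change container volume by factor 0.8 (V_new/V_old).
Step 3:
                   D          L          G          C
  init    5.6047e-04     0.1318      5.016     0.2713
  Δ       4.1389e-04 -4.1389e-04 -6.2083e-04 -4.1389e-04
  eq      9.7436e-04     0.1314      5.015     0.2709
  solve Keq expr → x = -2.0694e-04; check Q = 1.6830e+05

x = -2.0694e-04 M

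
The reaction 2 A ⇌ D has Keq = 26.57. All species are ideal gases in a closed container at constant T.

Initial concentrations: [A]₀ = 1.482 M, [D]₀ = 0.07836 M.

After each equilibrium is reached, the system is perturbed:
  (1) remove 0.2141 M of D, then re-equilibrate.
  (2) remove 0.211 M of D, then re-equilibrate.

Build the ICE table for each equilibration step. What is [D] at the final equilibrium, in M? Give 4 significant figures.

[D]_eq = 0.3379 M

Q₀ = 0.03568 vs Keq = 26.57 ⇒ Q<K, forward
Step 1:
                    A           D
  init          1.482     0.07836
  Δ            -1.316      0.6578
  eq           0.1664      0.7361
  solve Keq expr → x = 0.6578; check Q = 26.57
Then remove 0.2141 M of D.
Step 2:
                    A           D
  init         0.1664       0.522
  Δ          -0.02464     0.01232
  eq           0.1418      0.5344
  solve Keq expr → x = 0.01232; check Q = 26.57
Then remove 0.211 M of D.
Step 3:
                    A           D
  init         0.1418      0.3234
  Δ          -0.02905     0.01452
  eq           0.1128      0.3379
  solve Keq expr → x = 0.01452; check Q = 26.57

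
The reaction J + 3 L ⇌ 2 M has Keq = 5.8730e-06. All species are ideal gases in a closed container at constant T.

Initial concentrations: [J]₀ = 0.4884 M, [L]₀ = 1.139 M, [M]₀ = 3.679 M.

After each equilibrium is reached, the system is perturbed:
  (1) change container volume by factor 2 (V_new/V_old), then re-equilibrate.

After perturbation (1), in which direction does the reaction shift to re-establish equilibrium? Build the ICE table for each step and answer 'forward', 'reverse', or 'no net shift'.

Direction: reverse

Q₀ = 18.75 vs Keq = 5.8730e-06 ⇒ Q>K, reverse
Step 1:
                    J           L           M
  I            0.4884       1.139       3.679
  C             1.809       5.426      -3.617
  E             2.297       6.565     0.06178
  solve Keq expr → x = -1.809; check Q = 5.8730e-06
Then change container volume by factor 2 (V_new/V_old).
Step 2:
                    J           L           M
  I             1.149       3.282     0.03089
  C          0.007616     0.02285    -0.01523
  E             1.156       3.305     0.01566
  solve Keq expr → x = -0.007616; check Q = 5.8730e-06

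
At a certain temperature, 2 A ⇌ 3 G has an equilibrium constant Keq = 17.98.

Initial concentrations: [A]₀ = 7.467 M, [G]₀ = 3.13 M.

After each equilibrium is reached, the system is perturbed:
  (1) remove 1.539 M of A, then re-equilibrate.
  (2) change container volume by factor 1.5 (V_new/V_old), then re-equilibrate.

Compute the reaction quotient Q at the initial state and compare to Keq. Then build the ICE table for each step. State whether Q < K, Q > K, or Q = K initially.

Q₀ = 0.55 vs Keq = 17.98 ⇒ Q<K, forward
Step 1:
                   A          G
  Initial      7.467       3.13
  Change      -2.795      4.192
  Equil        4.672      7.322
  solve Keq expr → x = 1.397; check Q = 17.98
Then remove 1.539 M of A.
Step 2:
                   A          G
  Initial      3.133      7.322
  Change      0.6447     -0.967
  Equil        3.778      6.355
  solve Keq expr → x = -0.3223; check Q = 17.98
Then change container volume by factor 1.5 (V_new/V_old).
Step 3:
                   A          G
  Initial      2.519      4.237
  Change     -0.2187     0.3281
  Equil          2.3      4.565
  solve Keq expr → x = 0.1094; check Q = 17.98

Q₀ = 0.55; Q < K (proceeds forward)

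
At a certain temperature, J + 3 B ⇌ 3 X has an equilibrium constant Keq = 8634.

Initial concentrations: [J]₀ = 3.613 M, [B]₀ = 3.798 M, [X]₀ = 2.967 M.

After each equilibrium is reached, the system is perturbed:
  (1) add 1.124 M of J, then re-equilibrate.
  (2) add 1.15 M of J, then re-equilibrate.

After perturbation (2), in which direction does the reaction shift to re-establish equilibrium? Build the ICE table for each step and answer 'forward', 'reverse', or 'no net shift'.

Q₀ = 0.132 vs Keq = 8634 ⇒ Q<K, forward
Step 1:
                    J           B           X
  I             3.613       3.798       2.967
  C            -1.187      -3.561       3.561
  E             2.426      0.2368       6.528
  solve Keq expr → x = 1.187; check Q = 8634
Then add 1.124 M of J.
Step 2:
                    J           B           X
  I              3.55      0.2368       6.528
  C         -0.009059    -0.02718     0.02718
  E             3.541      0.2096       6.555
  solve Keq expr → x = 0.009059; check Q = 8634
Then add 1.15 M of J.
Step 3:
                    J           B           X
  I             4.691      0.2096       6.555
  C          -0.00605    -0.01815     0.01815
  E             4.685      0.1915       6.574
  solve Keq expr → x = 0.00605; check Q = 8634

Direction: forward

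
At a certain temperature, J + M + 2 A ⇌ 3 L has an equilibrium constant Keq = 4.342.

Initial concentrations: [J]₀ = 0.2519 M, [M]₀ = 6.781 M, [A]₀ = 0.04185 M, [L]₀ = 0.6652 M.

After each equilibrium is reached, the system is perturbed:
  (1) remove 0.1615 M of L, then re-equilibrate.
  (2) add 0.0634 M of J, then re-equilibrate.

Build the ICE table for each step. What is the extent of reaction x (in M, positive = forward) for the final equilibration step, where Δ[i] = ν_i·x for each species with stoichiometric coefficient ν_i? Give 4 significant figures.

x = 0.003044 M

Q₀ = 98.39 vs Keq = 4.342 ⇒ Q>K, reverse
Step 1:
                   J          M          A          L
  I           0.2519      6.781    0.04185     0.6652
  C          0.04449    0.04449    0.08898    -0.1335
  E           0.2964      6.825     0.1308     0.5317
  solve Keq expr → x = -0.04449; check Q = 4.342
Then remove 0.1615 M of L.
Step 2:
                   J          M          A          L
  I           0.2964      6.825     0.1308     0.3702
  C         -0.01753   -0.01753   -0.03506    0.05259
  E           0.2789      6.808    0.09576     0.4228
  solve Keq expr → x = 0.01753; check Q = 4.342
Then add 0.0634 M of J.
Step 3:
                   J          M          A          L
  I           0.3423      6.808    0.09576     0.4228
  C        -0.003044  -0.003044  -0.006088   0.009133
  E           0.3392      6.805    0.08968      0.432
  solve Keq expr → x = 0.003044; check Q = 4.342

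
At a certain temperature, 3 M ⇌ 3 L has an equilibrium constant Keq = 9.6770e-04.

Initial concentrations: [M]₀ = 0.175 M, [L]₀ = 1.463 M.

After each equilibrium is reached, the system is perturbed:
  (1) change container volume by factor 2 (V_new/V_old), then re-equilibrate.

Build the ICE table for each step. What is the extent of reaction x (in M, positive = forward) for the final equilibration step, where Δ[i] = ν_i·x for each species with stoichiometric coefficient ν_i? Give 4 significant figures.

x = 0 M

Q₀ = 584.3 vs Keq = 9.6770e-04 ⇒ Q>K, reverse
Step 1:
                   M          L
  Initial      0.175      1.463
  Change       1.316     -1.316
  Equil        1.491     0.1474
  solve Keq expr → x = -0.4385; check Q = 9.6770e-04
Then change container volume by factor 2 (V_new/V_old).
Step 2:
                   M          L
  Initial     0.7453    0.07372
  Change           0          0
  Equil       0.7453    0.07372
  solve Keq expr → x = 0; check Q = 9.6770e-04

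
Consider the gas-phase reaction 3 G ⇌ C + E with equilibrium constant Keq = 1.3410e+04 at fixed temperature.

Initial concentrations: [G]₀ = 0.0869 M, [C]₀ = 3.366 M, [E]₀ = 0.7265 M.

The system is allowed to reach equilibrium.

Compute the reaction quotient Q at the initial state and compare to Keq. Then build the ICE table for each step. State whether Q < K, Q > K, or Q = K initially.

Q₀ = 3726 vs Keq = 1.3410e+04 ⇒ Q<K, forward
Step 1:
                    G           C           E
  init         0.0869       3.366      0.7265
  Δ          -0.02988    0.009959    0.009959
  eq          0.05702       3.376      0.7365
  solve Keq expr → x = 0.009959; check Q = 1.3410e+04

Q₀ = 3726; Q < K (proceeds forward)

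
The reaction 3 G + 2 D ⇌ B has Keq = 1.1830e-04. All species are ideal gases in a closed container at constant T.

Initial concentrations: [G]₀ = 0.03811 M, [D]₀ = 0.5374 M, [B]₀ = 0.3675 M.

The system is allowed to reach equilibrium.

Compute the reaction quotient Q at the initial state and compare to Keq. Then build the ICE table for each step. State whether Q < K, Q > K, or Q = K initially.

Q₀ = 2.2990e+04; Q > K (proceeds reverse)

Q₀ = 2.2990e+04 vs Keq = 1.1830e-04 ⇒ Q>K, reverse
Step 1:
                    G           D           B
  I           0.03811      0.5374      0.3675
  C             1.102      0.7344     -0.3672
  E              1.14       1.272  2.8333e-04
  solve Keq expr → x = -0.3672; check Q = 1.1830e-04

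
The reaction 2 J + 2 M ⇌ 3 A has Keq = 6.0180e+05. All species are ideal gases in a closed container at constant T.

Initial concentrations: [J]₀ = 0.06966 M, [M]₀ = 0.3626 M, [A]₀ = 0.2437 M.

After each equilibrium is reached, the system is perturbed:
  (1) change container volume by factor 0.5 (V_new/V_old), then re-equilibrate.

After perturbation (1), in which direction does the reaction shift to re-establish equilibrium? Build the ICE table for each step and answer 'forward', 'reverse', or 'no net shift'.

Direction: forward

Q₀ = 22.69 vs Keq = 6.0180e+05 ⇒ Q<K, forward
Step 1:
                    J           M           A
  init        0.06966      0.3626      0.2437
  Δ          -0.06876    -0.06876      0.1031
  eq       8.9613e-04      0.2938      0.3468
  solve Keq expr → x = 0.03438; check Q = 6.0180e+05
Then change container volume by factor 0.5 (V_new/V_old).
Step 2:
                    J           M           A
  init       0.001792      0.5877      0.6937
  Δ       -5.2167e-04 -5.2167e-04  7.8251e-04
  eq         0.001271      0.5872      0.6945
  solve Keq expr → x = 2.6084e-04; check Q = 6.0180e+05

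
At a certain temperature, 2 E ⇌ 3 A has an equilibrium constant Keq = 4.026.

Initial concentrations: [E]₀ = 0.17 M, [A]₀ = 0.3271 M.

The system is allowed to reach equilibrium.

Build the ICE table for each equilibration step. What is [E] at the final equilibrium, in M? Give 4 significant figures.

Q₀ = 1.211 vs Keq = 4.026 ⇒ Q<K, forward
Step 1:
                  E         A
  init         0.17    0.3271
  Δ        -0.04586   0.06879
  eq         0.1241    0.3959
  solve Keq expr → x = 0.02293; check Q = 4.026

[E]_eq = 0.1241 M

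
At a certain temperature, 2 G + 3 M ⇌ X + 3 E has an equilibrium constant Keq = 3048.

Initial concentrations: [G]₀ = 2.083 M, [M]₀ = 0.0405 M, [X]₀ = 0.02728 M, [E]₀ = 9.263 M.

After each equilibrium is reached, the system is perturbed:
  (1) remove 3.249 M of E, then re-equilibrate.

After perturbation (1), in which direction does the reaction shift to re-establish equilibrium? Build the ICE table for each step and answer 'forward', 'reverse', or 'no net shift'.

Direction: forward

Q₀ = 7.5224e+04 vs Keq = 3048 ⇒ Q>K, reverse
Step 1:
                  G         M         X         E
  I           2.083    0.0405   0.02728     9.263
  C         0.03129   0.04694  -0.01565  -0.04694
  E           2.114   0.08744   0.01163     9.216
  solve Keq expr → x = -0.01565; check Q = 3048
Then remove 3.249 M of E.
Step 2:
                  G         M         X         E
  I           2.114   0.08744   0.01163     5.967
  C        -0.01385  -0.02077  0.006923   0.02077
  E             2.1   0.06667   0.01856     5.988
  solve Keq expr → x = 0.006923; check Q = 3048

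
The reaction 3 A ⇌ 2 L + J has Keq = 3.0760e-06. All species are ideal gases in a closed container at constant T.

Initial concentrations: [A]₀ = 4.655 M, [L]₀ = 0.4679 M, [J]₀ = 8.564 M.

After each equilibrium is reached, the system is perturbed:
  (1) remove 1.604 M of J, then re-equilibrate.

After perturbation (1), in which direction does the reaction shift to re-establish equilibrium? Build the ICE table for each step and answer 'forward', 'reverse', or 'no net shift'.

Q₀ = 0.01859 vs Keq = 3.0760e-06 ⇒ Q>K, reverse
Step 1:
                  A         L         J
  init        4.655    0.4679     8.564
  Δ          0.6906   -0.4604   -0.2302
  eq          5.346  0.007509     8.334
  solve Keq expr → x = -0.2302; check Q = 3.0760e-06
Then remove 1.604 M of J.
Step 2:
                  A         L         J
  init        5.346  0.007509      6.73
  Δ       -0.001266 8.4382e-04 4.2191e-04
  eq          5.344  0.008353      6.73
  solve Keq expr → x = 4.2191e-04; check Q = 3.0760e-06

Direction: forward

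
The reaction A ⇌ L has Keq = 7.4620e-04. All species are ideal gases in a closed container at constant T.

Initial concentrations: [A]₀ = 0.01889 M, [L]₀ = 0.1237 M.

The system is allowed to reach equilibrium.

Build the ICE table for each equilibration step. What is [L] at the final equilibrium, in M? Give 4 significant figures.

[L]_eq = 1.0632e-04 M

Q₀ = 6.548 vs Keq = 7.4620e-04 ⇒ Q>K, reverse
Step 1:
                  A         L
  init      0.01889    0.1237
  Δ          0.1236   -0.1236
  eq         0.1425 1.0632e-04
  solve Keq expr → x = -0.1236; check Q = 7.4620e-04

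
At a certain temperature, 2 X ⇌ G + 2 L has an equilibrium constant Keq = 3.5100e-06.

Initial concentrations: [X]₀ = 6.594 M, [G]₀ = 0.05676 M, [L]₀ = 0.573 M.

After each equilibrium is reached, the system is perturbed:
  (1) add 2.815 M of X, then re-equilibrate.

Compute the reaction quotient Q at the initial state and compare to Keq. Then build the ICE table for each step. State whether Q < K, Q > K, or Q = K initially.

Q₀ = 4.2860e-04; Q > K (proceeds reverse)

Q₀ = 4.2860e-04 vs Keq = 3.5100e-06 ⇒ Q>K, reverse
Step 1:
                   X          G          L
  Initial      6.594    0.05676      0.573
  Change       0.112   -0.05602     -0.112
  Equil        6.706 7.4285e-04      0.461
  solve Keq expr → x = -0.05602; check Q = 3.5100e-06
Then add 2.815 M of X.
Step 2:
                   X          G          L
  Initial      9.521 7.4285e-04      0.461
  Change   -0.001489 7.4446e-04   0.001489
  Equil         9.52   0.001487     0.4625
  solve Keq expr → x = 7.4446e-04; check Q = 3.5100e-06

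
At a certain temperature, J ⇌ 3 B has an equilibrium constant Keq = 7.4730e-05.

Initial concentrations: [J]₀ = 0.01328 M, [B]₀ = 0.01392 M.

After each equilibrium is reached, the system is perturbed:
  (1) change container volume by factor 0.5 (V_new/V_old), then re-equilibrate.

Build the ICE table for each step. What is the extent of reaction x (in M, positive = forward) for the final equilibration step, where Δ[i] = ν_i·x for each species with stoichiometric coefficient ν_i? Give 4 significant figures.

x = -0.002417 M

Q₀ = 2.0310e-04 vs Keq = 7.4730e-05 ⇒ Q>K, reverse
Step 1:
                    J           B
  Initial     0.01328     0.01392
  Change     0.001217    -0.00365
  Equil        0.0145     0.01027
  solve Keq expr → x = -0.001217; check Q = 7.4730e-05
Then change container volume by factor 0.5 (V_new/V_old).
Step 2:
                    J           B
  Initial     0.02899     0.02054
  Change     0.002417   -0.007251
  Equil       0.03141     0.01329
  solve Keq expr → x = -0.002417; check Q = 7.4730e-05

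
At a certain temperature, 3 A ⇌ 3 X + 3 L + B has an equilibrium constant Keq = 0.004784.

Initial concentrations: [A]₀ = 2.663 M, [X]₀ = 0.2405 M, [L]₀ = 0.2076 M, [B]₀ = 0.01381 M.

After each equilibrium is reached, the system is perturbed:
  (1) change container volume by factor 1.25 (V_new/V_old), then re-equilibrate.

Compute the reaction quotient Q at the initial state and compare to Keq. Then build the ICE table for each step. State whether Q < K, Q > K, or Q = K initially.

Q₀ = 9.1014e-08; Q < K (proceeds forward)

Q₀ = 9.1014e-08 vs Keq = 0.004784 ⇒ Q<K, forward
Step 1:
                  A         X         L         B
  Initial     2.663    0.2405    0.2076   0.01381
  Change    -0.5559    0.5559    0.5559    0.1853
  Equil       2.107    0.7964    0.7635    0.1991
  solve Keq expr → x = 0.1853; check Q = 0.004784
Then change container volume by factor 1.25 (V_new/V_old).
Step 2:
                  A         X         L         B
  Initial     1.686    0.6371    0.6108    0.1593
  Change   -0.06922   0.06922   0.06922   0.02307
  Equil       1.616    0.7063      0.68    0.1824
  solve Keq expr → x = 0.02307; check Q = 0.004784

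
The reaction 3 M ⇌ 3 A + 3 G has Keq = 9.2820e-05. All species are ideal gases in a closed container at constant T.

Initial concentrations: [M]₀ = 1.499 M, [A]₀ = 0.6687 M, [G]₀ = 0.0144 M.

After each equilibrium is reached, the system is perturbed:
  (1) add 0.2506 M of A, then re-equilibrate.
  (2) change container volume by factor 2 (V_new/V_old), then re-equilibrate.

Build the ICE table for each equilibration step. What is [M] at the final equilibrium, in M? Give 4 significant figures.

Q₀ = 2.6508e-07 vs Keq = 9.2820e-05 ⇒ Q<K, forward
Step 1:
                    M           A           G
  init          1.499      0.6687      0.0144
  Δ           -0.0727      0.0727      0.0727
  eq            1.426      0.7414      0.0871
  solve Keq expr → x = 0.02423; check Q = 9.2820e-05
Then add 0.2506 M of A.
Step 2:
                    M           A           G
  init          1.426       0.992      0.0871
  Δ           0.01976    -0.01976    -0.01976
  eq            1.446      0.9722     0.06734
  solve Keq expr → x = -0.006587; check Q = 9.2820e-05
Then change container volume by factor 2 (V_new/V_old).
Step 3:
                    M           A           G
  init          0.723      0.4861     0.03367
  Δ          -0.02762     0.02762     0.02762
  eq           0.6954      0.5137     0.06129
  solve Keq expr → x = 0.009206; check Q = 9.2820e-05

[M]_eq = 0.6954 M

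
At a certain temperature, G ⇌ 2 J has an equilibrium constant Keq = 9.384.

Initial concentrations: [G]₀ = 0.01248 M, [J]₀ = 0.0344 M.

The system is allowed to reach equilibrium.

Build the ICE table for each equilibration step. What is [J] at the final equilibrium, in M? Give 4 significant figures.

Q₀ = 0.09482 vs Keq = 9.384 ⇒ Q<K, forward
Step 1:
                   G          J
  Initial    0.01248     0.0344
  Change    -0.01211    0.02423
  Equil   3.6628e-04    0.05863
  solve Keq expr → x = 0.01211; check Q = 9.384

[J]_eq = 0.05863 M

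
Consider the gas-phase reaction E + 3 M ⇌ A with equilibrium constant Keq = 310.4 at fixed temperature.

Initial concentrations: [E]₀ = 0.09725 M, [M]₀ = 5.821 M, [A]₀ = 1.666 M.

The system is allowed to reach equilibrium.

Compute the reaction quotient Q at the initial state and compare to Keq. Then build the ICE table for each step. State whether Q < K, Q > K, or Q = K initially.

Q₀ = 0.08685; Q < K (proceeds forward)

Q₀ = 0.08685 vs Keq = 310.4 ⇒ Q<K, forward
Step 1:
                    E           M           A
  init        0.09725       5.821       1.666
  Δ          -0.09722     -0.2916     0.09722
  eq       3.3602e-05       5.529       1.763
  solve Keq expr → x = 0.09722; check Q = 310.4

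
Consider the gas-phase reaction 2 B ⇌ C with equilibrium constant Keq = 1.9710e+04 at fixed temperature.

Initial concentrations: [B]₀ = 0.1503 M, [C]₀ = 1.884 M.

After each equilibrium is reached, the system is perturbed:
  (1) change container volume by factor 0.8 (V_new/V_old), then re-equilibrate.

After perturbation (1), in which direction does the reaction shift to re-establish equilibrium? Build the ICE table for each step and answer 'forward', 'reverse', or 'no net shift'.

Direction: forward

Q₀ = 83.4 vs Keq = 1.9710e+04 ⇒ Q<K, forward
Step 1:
                  B         C
  init       0.1503     1.884
  Δ         -0.1403   0.07017
  eq       0.009957     1.954
  solve Keq expr → x = 0.07017; check Q = 1.9710e+04
Then change container volume by factor 0.8 (V_new/V_old).
Step 2:
                  B         C
  init      0.01245     2.443
  Δ       -0.001313 6.5626e-04
  eq        0.01113     2.443
  solve Keq expr → x = 6.5626e-04; check Q = 1.9710e+04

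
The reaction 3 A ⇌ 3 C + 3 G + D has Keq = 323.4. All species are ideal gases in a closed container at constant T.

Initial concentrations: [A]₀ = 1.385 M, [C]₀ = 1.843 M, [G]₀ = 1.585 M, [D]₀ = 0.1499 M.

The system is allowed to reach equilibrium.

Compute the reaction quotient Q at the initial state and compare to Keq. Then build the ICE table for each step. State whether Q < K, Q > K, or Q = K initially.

Q₀ = 1.406 vs Keq = 323.4 ⇒ Q<K, forward
Step 1:
                  A         C         G         D
  I           1.385     1.843     1.585    0.1499
  C         -0.7413    0.7413    0.7413    0.2471
  E          0.6437     2.584     2.326     0.397
  solve Keq expr → x = 0.2471; check Q = 323.4

Q₀ = 1.406; Q < K (proceeds forward)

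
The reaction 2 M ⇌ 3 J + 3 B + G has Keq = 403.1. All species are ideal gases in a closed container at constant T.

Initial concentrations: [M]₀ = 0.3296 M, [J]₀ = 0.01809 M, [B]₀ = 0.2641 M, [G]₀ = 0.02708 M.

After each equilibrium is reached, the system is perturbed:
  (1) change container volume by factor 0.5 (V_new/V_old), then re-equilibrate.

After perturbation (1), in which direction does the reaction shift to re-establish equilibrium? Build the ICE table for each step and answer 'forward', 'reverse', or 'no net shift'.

Q₀ = 2.7183e-08 vs Keq = 403.1 ⇒ Q<K, forward
Step 1:
                  M         J         B         G
  Initial    0.3296   0.01809    0.2641   0.02708
  Change    -0.3245    0.4868    0.4868    0.1623
  Equil     0.00506    0.5049    0.7509    0.1894
  solve Keq expr → x = 0.1623; check Q = 403.1
Then change container volume by factor 0.5 (V_new/V_old).
Step 2:
                  M         J         B         G
  Initial   0.01012      1.01     1.502    0.3787
  Change    0.03811  -0.05716  -0.05716  -0.01905
  Equil     0.04823    0.9526     1.445    0.3596
  solve Keq expr → x = -0.01905; check Q = 403.1

Direction: reverse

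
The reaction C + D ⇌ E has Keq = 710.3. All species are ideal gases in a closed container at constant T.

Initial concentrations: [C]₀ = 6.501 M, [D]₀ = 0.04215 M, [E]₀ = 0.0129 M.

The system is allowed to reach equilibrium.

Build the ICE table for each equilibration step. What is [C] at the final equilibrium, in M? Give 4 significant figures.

[C]_eq = 6.459 M

Q₀ = 0.04708 vs Keq = 710.3 ⇒ Q<K, forward
Step 1:
                   C          D          E
  init         6.501    0.04215     0.0129
  Δ         -0.04214   -0.04214    0.04214
  eq           6.459 1.1997e-05    0.05504
  solve Keq expr → x = 0.04214; check Q = 710.3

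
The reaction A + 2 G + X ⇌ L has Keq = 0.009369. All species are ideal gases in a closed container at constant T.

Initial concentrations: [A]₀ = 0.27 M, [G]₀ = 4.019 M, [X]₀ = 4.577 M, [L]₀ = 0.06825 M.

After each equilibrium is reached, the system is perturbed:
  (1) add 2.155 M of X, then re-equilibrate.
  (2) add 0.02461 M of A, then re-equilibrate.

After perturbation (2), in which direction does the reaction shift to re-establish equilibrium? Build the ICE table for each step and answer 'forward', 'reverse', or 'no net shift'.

Q₀ = 0.003419 vs Keq = 0.009369 ⇒ Q<K, forward
Step 1:
                  A         G         X         L
  I            0.27     4.019     4.577   0.06825
  C        -0.06379   -0.1276  -0.06379   0.06379
  E          0.2062     3.891     4.513     0.132
  solve Keq expr → x = 0.06379; check Q = 0.009369
Then add 2.155 M of X.
Step 2:
                  A         G         X         L
  I          0.2062     3.891     6.668     0.132
  C        -0.02945   -0.0589  -0.02945   0.02945
  E          0.1768     3.833     6.639    0.1615
  solve Keq expr → x = 0.02945; check Q = 0.009369
Then add 0.02461 M of A.
Step 3:
                  A         G         X         L
  I          0.2014     3.833     6.639    0.1615
  C         -0.0106   -0.0212   -0.0106    0.0106
  E          0.1908     3.811     6.628    0.1721
  solve Keq expr → x = 0.0106; check Q = 0.009369

Direction: forward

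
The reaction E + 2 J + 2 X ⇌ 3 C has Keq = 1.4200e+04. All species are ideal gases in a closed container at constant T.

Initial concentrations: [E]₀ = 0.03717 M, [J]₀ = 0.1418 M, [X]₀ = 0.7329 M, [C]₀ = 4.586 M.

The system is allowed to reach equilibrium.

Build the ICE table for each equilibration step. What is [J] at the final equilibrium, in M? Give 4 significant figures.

Q₀ = 2.4025e+05 vs Keq = 1.4200e+04 ⇒ Q>K, reverse
Step 1:
                    E           J           X           C
  init        0.03717      0.1418      0.7329       4.586
  Δ           0.06691      0.1338      0.1338     -0.2007
  eq           0.1041      0.2756      0.8667       4.385
  solve Keq expr → x = -0.06691; check Q = 1.4200e+04

[J]_eq = 0.2756 M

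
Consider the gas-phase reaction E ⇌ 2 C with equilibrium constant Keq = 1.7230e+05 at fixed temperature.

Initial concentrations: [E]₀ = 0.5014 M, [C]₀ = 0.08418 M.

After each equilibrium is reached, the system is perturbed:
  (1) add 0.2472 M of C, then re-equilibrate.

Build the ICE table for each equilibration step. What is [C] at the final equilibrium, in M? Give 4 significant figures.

Q₀ = 0.01413 vs Keq = 1.7230e+05 ⇒ Q<K, forward
Step 1:
                    E           C
  I            0.5014     0.08418
  C           -0.5014       1.003
  E        6.8572e-06       1.087
  solve Keq expr → x = 0.5014; check Q = 1.7230e+05
Then add 0.2472 M of C.
Step 2:
                    E           C
  I        6.8572e-06       1.334
  C        3.4735e-06 -6.9470e-06
  E        1.0331e-05       1.334
  solve Keq expr → x = -3.4735e-06; check Q = 1.7230e+05

[C]_eq = 1.334 M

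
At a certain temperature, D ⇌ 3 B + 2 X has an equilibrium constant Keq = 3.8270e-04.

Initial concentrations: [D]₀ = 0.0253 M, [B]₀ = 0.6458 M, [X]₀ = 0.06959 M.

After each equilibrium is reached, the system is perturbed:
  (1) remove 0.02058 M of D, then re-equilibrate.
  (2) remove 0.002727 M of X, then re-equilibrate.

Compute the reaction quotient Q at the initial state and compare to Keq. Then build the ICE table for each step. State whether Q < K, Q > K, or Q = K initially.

Q₀ = 0.05155 vs Keq = 3.8270e-04 ⇒ Q>K, reverse
Step 1:
                    D           B           X
  I            0.0253      0.6458     0.06959
  C           0.02931    -0.08793    -0.05862
  E           0.05461      0.5579     0.01097
  solve Keq expr → x = -0.02931; check Q = 3.8270e-04
Then remove 0.02058 M of D.
Step 2:
                    D           B           X
  I           0.03403      0.5579     0.01097
  C          0.001051   -0.003154   -0.002103
  E           0.03508      0.5547    0.008869
  solve Keq expr → x = -0.001051; check Q = 3.8270e-04
Then remove 0.002727 M of X.
Step 3:
                    D           B           X
  I           0.03508      0.5547    0.006142
  C         -0.001241    0.003723    0.002482
  E           0.03384      0.5584    0.008623
  solve Keq expr → x = 0.001241; check Q = 3.8270e-04

Q₀ = 0.05155; Q > K (proceeds reverse)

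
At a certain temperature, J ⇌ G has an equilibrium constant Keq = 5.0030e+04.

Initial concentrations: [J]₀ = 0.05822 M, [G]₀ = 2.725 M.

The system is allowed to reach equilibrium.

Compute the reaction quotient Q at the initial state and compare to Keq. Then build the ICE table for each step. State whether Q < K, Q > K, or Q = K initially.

Q₀ = 46.81 vs Keq = 5.0030e+04 ⇒ Q<K, forward
Step 1:
                    J           G
  Initial     0.05822       2.725
  Change     -0.05816     0.05816
  Equil    5.5630e-05       2.783
  solve Keq expr → x = 0.05816; check Q = 5.0030e+04

Q₀ = 46.81; Q < K (proceeds forward)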